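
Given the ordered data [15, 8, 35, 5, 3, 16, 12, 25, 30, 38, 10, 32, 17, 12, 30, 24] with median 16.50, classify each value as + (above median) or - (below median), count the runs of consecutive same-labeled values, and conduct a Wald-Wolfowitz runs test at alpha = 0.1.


Step 1: Compute median = 16.50; label A = above, B = below.
Labels in order: BBABBBBAAABAABAA  (n_A = 8, n_B = 8)
Step 2: Count runs R = 8.
Step 3: Under H0 (random ordering), E[R] = 2*n_A*n_B/(n_A+n_B) + 1 = 2*8*8/16 + 1 = 9.0000.
        Var[R] = 2*n_A*n_B*(2*n_A*n_B - n_A - n_B) / ((n_A+n_B)^2 * (n_A+n_B-1)) = 14336/3840 = 3.7333.
        SD[R] = 1.9322.
Step 4: Continuity-corrected z = (R + 0.5 - E[R]) / SD[R] = (8 + 0.5 - 9.0000) / 1.9322 = -0.2588.
Step 5: Two-sided p-value via normal approximation = 2*(1 - Phi(|z|)) = 0.795809.
Step 6: alpha = 0.1. fail to reject H0.

R = 8, z = -0.2588, p = 0.795809, fail to reject H0.


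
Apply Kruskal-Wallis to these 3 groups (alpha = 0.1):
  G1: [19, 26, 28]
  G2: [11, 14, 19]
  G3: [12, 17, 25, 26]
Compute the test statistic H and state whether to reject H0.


Step 1: Combine all N = 10 observations and assign midranks.
sorted (value, group, rank): (11,G2,1), (12,G3,2), (14,G2,3), (17,G3,4), (19,G1,5.5), (19,G2,5.5), (25,G3,7), (26,G1,8.5), (26,G3,8.5), (28,G1,10)
Step 2: Sum ranks within each group.
R_1 = 24 (n_1 = 3)
R_2 = 9.5 (n_2 = 3)
R_3 = 21.5 (n_3 = 4)
Step 3: H = 12/(N(N+1)) * sum(R_i^2/n_i) - 3(N+1)
     = 12/(10*11) * (24^2/3 + 9.5^2/3 + 21.5^2/4) - 3*11
     = 0.109091 * 337.646 - 33
     = 3.834091.
Step 4: Ties present; correction factor C = 1 - 12/(10^3 - 10) = 0.987879. Corrected H = 3.834091 / 0.987879 = 3.881135.
Step 5: Under H0, H ~ chi^2(2); p-value = 0.143622.
Step 6: alpha = 0.1. fail to reject H0.

H = 3.8811, df = 2, p = 0.143622, fail to reject H0.


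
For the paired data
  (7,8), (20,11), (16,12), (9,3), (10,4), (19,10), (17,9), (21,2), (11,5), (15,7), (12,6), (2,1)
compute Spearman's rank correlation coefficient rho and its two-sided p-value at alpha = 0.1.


Step 1: Rank x and y separately (midranks; no ties here).
rank(x): 7->2, 20->11, 16->8, 9->3, 10->4, 19->10, 17->9, 21->12, 11->5, 15->7, 12->6, 2->1
rank(y): 8->8, 11->11, 12->12, 3->3, 4->4, 10->10, 9->9, 2->2, 5->5, 7->7, 6->6, 1->1
Step 2: d_i = R_x(i) - R_y(i); compute d_i^2.
  (2-8)^2=36, (11-11)^2=0, (8-12)^2=16, (3-3)^2=0, (4-4)^2=0, (10-10)^2=0, (9-9)^2=0, (12-2)^2=100, (5-5)^2=0, (7-7)^2=0, (6-6)^2=0, (1-1)^2=0
sum(d^2) = 152.
Step 3: rho = 1 - 6*152 / (12*(12^2 - 1)) = 1 - 912/1716 = 0.468531.
Step 4: Under H0, t = rho * sqrt((n-2)/(1-rho^2)) = 1.6771 ~ t(10).
Step 5: Two-sided p-value from the t-distribution with 10 df = 0.124455.
Step 6: alpha = 0.1. fail to reject H0.

rho = 0.4685, p = 0.124455, fail to reject H0 at alpha = 0.1.


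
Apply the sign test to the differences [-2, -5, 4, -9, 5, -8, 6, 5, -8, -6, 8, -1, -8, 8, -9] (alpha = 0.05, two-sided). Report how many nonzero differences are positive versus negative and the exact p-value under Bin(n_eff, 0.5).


Step 1: Discard zero differences. Original n = 15; n_eff = number of nonzero differences = 15.
Nonzero differences (with sign): -2, -5, +4, -9, +5, -8, +6, +5, -8, -6, +8, -1, -8, +8, -9
Step 2: Count signs: positive = 6, negative = 9.
Step 3: Under H0: P(positive) = 0.5, so the number of positives S ~ Bin(15, 0.5).
Step 4: Two-sided exact p-value = sum of Bin(15,0.5) probabilities at or below the observed probability = 0.607239.
Step 5: alpha = 0.05. fail to reject H0.

n_eff = 15, pos = 6, neg = 9, p = 0.607239, fail to reject H0.


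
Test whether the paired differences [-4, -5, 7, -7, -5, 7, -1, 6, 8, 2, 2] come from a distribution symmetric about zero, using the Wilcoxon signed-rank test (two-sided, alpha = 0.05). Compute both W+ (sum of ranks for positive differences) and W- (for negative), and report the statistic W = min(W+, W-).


Step 1: Drop any zero differences (none here) and take |d_i|.
|d| = [4, 5, 7, 7, 5, 7, 1, 6, 8, 2, 2]
Step 2: Midrank |d_i| (ties get averaged ranks).
ranks: |4|->4, |5|->5.5, |7|->9, |7|->9, |5|->5.5, |7|->9, |1|->1, |6|->7, |8|->11, |2|->2.5, |2|->2.5
Step 3: Attach original signs; sum ranks with positive sign and with negative sign.
W+ = 9 + 9 + 7 + 11 + 2.5 + 2.5 = 41
W- = 4 + 5.5 + 9 + 5.5 + 1 = 25
(Check: W+ + W- = 66 should equal n(n+1)/2 = 66.)
Step 4: Test statistic W = min(W+, W-) = 25.
Step 5: Ties in |d|, so use the tie-corrected normal approximation.
        E[W] = n(n+1)/4 = 11*12/4 = 33.
        Tie groups: |d|=2 (t=2), |d|=5 (t=2), |d|=7 (t=3); sum(t^3 - t) = 36.
        Var[W] = n(n+1)(2n+1)/24 - sum(t^3-t)/48 = 3036/24 - 36/48 = 125.75.
        z = (W - E[W]) / sqrt(Var[W]) = (25 - 33) / 11.2138 = -0.7134.
        Two-sided p = 2*Phi(z) = 0.475595.
Step 6: alpha = 0.05. fail to reject H0.

W+ = 41, W- = 25, W = min = 25, p = 0.475595, fail to reject H0.


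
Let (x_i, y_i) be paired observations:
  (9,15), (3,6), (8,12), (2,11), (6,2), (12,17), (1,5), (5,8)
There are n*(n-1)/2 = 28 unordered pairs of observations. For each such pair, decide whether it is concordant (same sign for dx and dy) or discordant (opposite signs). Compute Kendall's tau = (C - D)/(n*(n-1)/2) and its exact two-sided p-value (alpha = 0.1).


Step 1: Enumerate the 28 unordered pairs (i,j) with i<j and classify each by sign(x_j-x_i) * sign(y_j-y_i).
  (1,2):dx=-6,dy=-9->C; (1,3):dx=-1,dy=-3->C; (1,4):dx=-7,dy=-4->C; (1,5):dx=-3,dy=-13->C
  (1,6):dx=+3,dy=+2->C; (1,7):dx=-8,dy=-10->C; (1,8):dx=-4,dy=-7->C; (2,3):dx=+5,dy=+6->C
  (2,4):dx=-1,dy=+5->D; (2,5):dx=+3,dy=-4->D; (2,6):dx=+9,dy=+11->C; (2,7):dx=-2,dy=-1->C
  (2,8):dx=+2,dy=+2->C; (3,4):dx=-6,dy=-1->C; (3,5):dx=-2,dy=-10->C; (3,6):dx=+4,dy=+5->C
  (3,7):dx=-7,dy=-7->C; (3,8):dx=-3,dy=-4->C; (4,5):dx=+4,dy=-9->D; (4,6):dx=+10,dy=+6->C
  (4,7):dx=-1,dy=-6->C; (4,8):dx=+3,dy=-3->D; (5,6):dx=+6,dy=+15->C; (5,7):dx=-5,dy=+3->D
  (5,8):dx=-1,dy=+6->D; (6,7):dx=-11,dy=-12->C; (6,8):dx=-7,dy=-9->C; (7,8):dx=+4,dy=+3->C
Step 2: C = 22, D = 6, total pairs = 28.
Step 3: tau = (C - D)/(n(n-1)/2) = (22 - 6)/28 = 0.571429.
Step 4: Exact two-sided p-value (enumerate n! = 40320 permutations of y under H0): p = 0.061012.
Step 5: alpha = 0.1. reject H0.

tau_b = 0.5714 (C=22, D=6), p = 0.061012, reject H0.


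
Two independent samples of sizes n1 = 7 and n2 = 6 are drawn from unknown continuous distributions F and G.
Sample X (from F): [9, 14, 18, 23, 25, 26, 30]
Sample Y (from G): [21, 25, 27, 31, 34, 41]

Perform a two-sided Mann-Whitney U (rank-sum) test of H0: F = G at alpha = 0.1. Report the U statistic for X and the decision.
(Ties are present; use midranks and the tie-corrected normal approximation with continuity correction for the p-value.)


Step 1: Combine and sort all 13 observations; assign midranks.
sorted (value, group): (9,X), (14,X), (18,X), (21,Y), (23,X), (25,X), (25,Y), (26,X), (27,Y), (30,X), (31,Y), (34,Y), (41,Y)
ranks: 9->1, 14->2, 18->3, 21->4, 23->5, 25->6.5, 25->6.5, 26->8, 27->9, 30->10, 31->11, 34->12, 41->13
Step 2: Rank sum for X: R1 = 1 + 2 + 3 + 5 + 6.5 + 8 + 10 = 35.5.
Step 3: U_X = R1 - n1(n1+1)/2 = 35.5 - 7*8/2 = 35.5 - 28 = 7.5.
       U_Y = n1*n2 - U_X = 42 - 7.5 = 34.5.
Step 4: Ties are present, so use the tie-corrected normal approximation (with continuity correction) for the p-value.
Step 5: p-value = 0.062928; compare to alpha = 0.1. reject H0.

U_X = 7.5, p = 0.062928, reject H0 at alpha = 0.1.


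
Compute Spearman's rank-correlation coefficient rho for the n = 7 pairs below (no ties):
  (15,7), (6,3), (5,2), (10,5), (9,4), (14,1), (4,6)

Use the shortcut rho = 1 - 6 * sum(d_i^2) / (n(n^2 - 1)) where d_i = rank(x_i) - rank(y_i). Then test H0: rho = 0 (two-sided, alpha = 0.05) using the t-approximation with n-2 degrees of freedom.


Step 1: Rank x and y separately (midranks; no ties here).
rank(x): 15->7, 6->3, 5->2, 10->5, 9->4, 14->6, 4->1
rank(y): 7->7, 3->3, 2->2, 5->5, 4->4, 1->1, 6->6
Step 2: d_i = R_x(i) - R_y(i); compute d_i^2.
  (7-7)^2=0, (3-3)^2=0, (2-2)^2=0, (5-5)^2=0, (4-4)^2=0, (6-1)^2=25, (1-6)^2=25
sum(d^2) = 50.
Step 3: rho = 1 - 6*50 / (7*(7^2 - 1)) = 1 - 300/336 = 0.107143.
Step 4: Under H0, t = rho * sqrt((n-2)/(1-rho^2)) = 0.2410 ~ t(5).
Step 5: Two-sided p-value from the t-distribution with 5 df = 0.819151.
Step 6: alpha = 0.05. fail to reject H0.

rho = 0.1071, p = 0.819151, fail to reject H0 at alpha = 0.05.


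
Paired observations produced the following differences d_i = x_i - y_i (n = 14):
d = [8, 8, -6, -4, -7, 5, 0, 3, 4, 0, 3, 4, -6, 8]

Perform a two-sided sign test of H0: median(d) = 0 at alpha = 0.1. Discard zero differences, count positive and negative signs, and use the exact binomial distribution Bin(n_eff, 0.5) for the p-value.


Step 1: Discard zero differences. Original n = 14; n_eff = number of nonzero differences = 12.
Nonzero differences (with sign): +8, +8, -6, -4, -7, +5, +3, +4, +3, +4, -6, +8
Step 2: Count signs: positive = 8, negative = 4.
Step 3: Under H0: P(positive) = 0.5, so the number of positives S ~ Bin(12, 0.5).
Step 4: Two-sided exact p-value = sum of Bin(12,0.5) probabilities at or below the observed probability = 0.387695.
Step 5: alpha = 0.1. fail to reject H0.

n_eff = 12, pos = 8, neg = 4, p = 0.387695, fail to reject H0.


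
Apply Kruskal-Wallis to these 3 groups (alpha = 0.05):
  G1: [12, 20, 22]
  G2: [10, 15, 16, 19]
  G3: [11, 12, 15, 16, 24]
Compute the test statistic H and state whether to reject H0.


Step 1: Combine all N = 12 observations and assign midranks.
sorted (value, group, rank): (10,G2,1), (11,G3,2), (12,G1,3.5), (12,G3,3.5), (15,G2,5.5), (15,G3,5.5), (16,G2,7.5), (16,G3,7.5), (19,G2,9), (20,G1,10), (22,G1,11), (24,G3,12)
Step 2: Sum ranks within each group.
R_1 = 24.5 (n_1 = 3)
R_2 = 23 (n_2 = 4)
R_3 = 30.5 (n_3 = 5)
Step 3: H = 12/(N(N+1)) * sum(R_i^2/n_i) - 3(N+1)
     = 12/(12*13) * (24.5^2/3 + 23^2/4 + 30.5^2/5) - 3*13
     = 0.076923 * 518.383 - 39
     = 0.875641.
Step 4: Ties present; correction factor C = 1 - 18/(12^3 - 12) = 0.989510. Corrected H = 0.875641 / 0.989510 = 0.884923.
Step 5: Under H0, H ~ chi^2(2); p-value = 0.642453.
Step 6: alpha = 0.05. fail to reject H0.

H = 0.8849, df = 2, p = 0.642453, fail to reject H0.


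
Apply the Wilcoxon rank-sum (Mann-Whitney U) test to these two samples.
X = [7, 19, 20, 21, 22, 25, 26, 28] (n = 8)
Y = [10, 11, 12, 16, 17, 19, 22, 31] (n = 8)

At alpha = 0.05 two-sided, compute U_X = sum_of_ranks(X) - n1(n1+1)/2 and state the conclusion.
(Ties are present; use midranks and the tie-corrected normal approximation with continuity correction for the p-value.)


Step 1: Combine and sort all 16 observations; assign midranks.
sorted (value, group): (7,X), (10,Y), (11,Y), (12,Y), (16,Y), (17,Y), (19,X), (19,Y), (20,X), (21,X), (22,X), (22,Y), (25,X), (26,X), (28,X), (31,Y)
ranks: 7->1, 10->2, 11->3, 12->4, 16->5, 17->6, 19->7.5, 19->7.5, 20->9, 21->10, 22->11.5, 22->11.5, 25->13, 26->14, 28->15, 31->16
Step 2: Rank sum for X: R1 = 1 + 7.5 + 9 + 10 + 11.5 + 13 + 14 + 15 = 81.
Step 3: U_X = R1 - n1(n1+1)/2 = 81 - 8*9/2 = 81 - 36 = 45.
       U_Y = n1*n2 - U_X = 64 - 45 = 19.
Step 4: Ties are present, so use the tie-corrected normal approximation (with continuity correction) for the p-value.
Step 5: p-value = 0.188612; compare to alpha = 0.05. fail to reject H0.

U_X = 45, p = 0.188612, fail to reject H0 at alpha = 0.05.


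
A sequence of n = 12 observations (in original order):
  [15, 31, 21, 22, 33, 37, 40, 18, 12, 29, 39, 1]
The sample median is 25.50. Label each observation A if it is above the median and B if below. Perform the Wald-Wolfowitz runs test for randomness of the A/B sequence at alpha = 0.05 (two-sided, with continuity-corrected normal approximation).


Step 1: Compute median = 25.50; label A = above, B = below.
Labels in order: BABBAAABBAAB  (n_A = 6, n_B = 6)
Step 2: Count runs R = 7.
Step 3: Under H0 (random ordering), E[R] = 2*n_A*n_B/(n_A+n_B) + 1 = 2*6*6/12 + 1 = 7.0000.
        Var[R] = 2*n_A*n_B*(2*n_A*n_B - n_A - n_B) / ((n_A+n_B)^2 * (n_A+n_B-1)) = 4320/1584 = 2.7273.
        SD[R] = 1.6514.
Step 4: R = E[R], so z = 0 with no continuity correction.
Step 5: Two-sided p-value via normal approximation = 2*(1 - Phi(|z|)) = 1.000000.
Step 6: alpha = 0.05. fail to reject H0.

R = 7, z = 0.0000, p = 1.000000, fail to reject H0.


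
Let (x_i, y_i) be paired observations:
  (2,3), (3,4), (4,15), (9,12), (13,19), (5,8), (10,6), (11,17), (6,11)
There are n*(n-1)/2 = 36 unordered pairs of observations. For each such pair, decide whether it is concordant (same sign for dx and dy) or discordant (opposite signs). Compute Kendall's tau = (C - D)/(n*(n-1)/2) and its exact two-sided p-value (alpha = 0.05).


Step 1: Enumerate the 36 unordered pairs (i,j) with i<j and classify each by sign(x_j-x_i) * sign(y_j-y_i).
  (1,2):dx=+1,dy=+1->C; (1,3):dx=+2,dy=+12->C; (1,4):dx=+7,dy=+9->C; (1,5):dx=+11,dy=+16->C
  (1,6):dx=+3,dy=+5->C; (1,7):dx=+8,dy=+3->C; (1,8):dx=+9,dy=+14->C; (1,9):dx=+4,dy=+8->C
  (2,3):dx=+1,dy=+11->C; (2,4):dx=+6,dy=+8->C; (2,5):dx=+10,dy=+15->C; (2,6):dx=+2,dy=+4->C
  (2,7):dx=+7,dy=+2->C; (2,8):dx=+8,dy=+13->C; (2,9):dx=+3,dy=+7->C; (3,4):dx=+5,dy=-3->D
  (3,5):dx=+9,dy=+4->C; (3,6):dx=+1,dy=-7->D; (3,7):dx=+6,dy=-9->D; (3,8):dx=+7,dy=+2->C
  (3,9):dx=+2,dy=-4->D; (4,5):dx=+4,dy=+7->C; (4,6):dx=-4,dy=-4->C; (4,7):dx=+1,dy=-6->D
  (4,8):dx=+2,dy=+5->C; (4,9):dx=-3,dy=-1->C; (5,6):dx=-8,dy=-11->C; (5,7):dx=-3,dy=-13->C
  (5,8):dx=-2,dy=-2->C; (5,9):dx=-7,dy=-8->C; (6,7):dx=+5,dy=-2->D; (6,8):dx=+6,dy=+9->C
  (6,9):dx=+1,dy=+3->C; (7,8):dx=+1,dy=+11->C; (7,9):dx=-4,dy=+5->D; (8,9):dx=-5,dy=-6->C
Step 2: C = 29, D = 7, total pairs = 36.
Step 3: tau = (C - D)/(n(n-1)/2) = (29 - 7)/36 = 0.611111.
Step 4: Exact two-sided p-value (enumerate n! = 362880 permutations of y under H0): p = 0.024741.
Step 5: alpha = 0.05. reject H0.

tau_b = 0.6111 (C=29, D=7), p = 0.024741, reject H0.


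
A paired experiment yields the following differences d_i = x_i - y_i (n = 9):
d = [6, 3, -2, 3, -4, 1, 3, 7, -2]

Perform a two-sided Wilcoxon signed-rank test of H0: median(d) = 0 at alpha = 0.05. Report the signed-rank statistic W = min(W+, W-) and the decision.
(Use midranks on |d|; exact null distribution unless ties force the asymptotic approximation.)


Step 1: Drop any zero differences (none here) and take |d_i|.
|d| = [6, 3, 2, 3, 4, 1, 3, 7, 2]
Step 2: Midrank |d_i| (ties get averaged ranks).
ranks: |6|->8, |3|->5, |2|->2.5, |3|->5, |4|->7, |1|->1, |3|->5, |7|->9, |2|->2.5
Step 3: Attach original signs; sum ranks with positive sign and with negative sign.
W+ = 8 + 5 + 5 + 1 + 5 + 9 = 33
W- = 2.5 + 7 + 2.5 = 12
(Check: W+ + W- = 45 should equal n(n+1)/2 = 45.)
Step 4: Test statistic W = min(W+, W-) = 12.
Step 5: Ties in |d|, so use the tie-corrected normal approximation.
        E[W] = n(n+1)/4 = 9*10/4 = 22.5.
        Tie groups: |d|=2 (t=2), |d|=3 (t=3); sum(t^3 - t) = 30.
        Var[W] = n(n+1)(2n+1)/24 - sum(t^3-t)/48 = 1710/24 - 30/48 = 70.625.
        z = (W - E[W]) / sqrt(Var[W]) = (12 - 22.5) / 8.4039 = -1.2494.
        Two-sided p = 2*Phi(z) = 0.211510.
Step 6: alpha = 0.05. fail to reject H0.

W+ = 33, W- = 12, W = min = 12, p = 0.211510, fail to reject H0.


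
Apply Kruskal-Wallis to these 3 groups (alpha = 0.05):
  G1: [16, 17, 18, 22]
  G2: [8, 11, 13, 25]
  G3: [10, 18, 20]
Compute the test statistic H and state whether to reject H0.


Step 1: Combine all N = 11 observations and assign midranks.
sorted (value, group, rank): (8,G2,1), (10,G3,2), (11,G2,3), (13,G2,4), (16,G1,5), (17,G1,6), (18,G1,7.5), (18,G3,7.5), (20,G3,9), (22,G1,10), (25,G2,11)
Step 2: Sum ranks within each group.
R_1 = 28.5 (n_1 = 4)
R_2 = 19 (n_2 = 4)
R_3 = 18.5 (n_3 = 3)
Step 3: H = 12/(N(N+1)) * sum(R_i^2/n_i) - 3(N+1)
     = 12/(11*12) * (28.5^2/4 + 19^2/4 + 18.5^2/3) - 3*12
     = 0.090909 * 407.396 - 36
     = 1.035985.
Step 4: Ties present; correction factor C = 1 - 6/(11^3 - 11) = 0.995455. Corrected H = 1.035985 / 0.995455 = 1.040715.
Step 5: Under H0, H ~ chi^2(2); p-value = 0.594308.
Step 6: alpha = 0.05. fail to reject H0.

H = 1.0407, df = 2, p = 0.594308, fail to reject H0.


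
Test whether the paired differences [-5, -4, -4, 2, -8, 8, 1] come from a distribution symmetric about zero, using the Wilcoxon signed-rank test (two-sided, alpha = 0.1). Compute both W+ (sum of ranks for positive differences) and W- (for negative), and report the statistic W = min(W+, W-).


Step 1: Drop any zero differences (none here) and take |d_i|.
|d| = [5, 4, 4, 2, 8, 8, 1]
Step 2: Midrank |d_i| (ties get averaged ranks).
ranks: |5|->5, |4|->3.5, |4|->3.5, |2|->2, |8|->6.5, |8|->6.5, |1|->1
Step 3: Attach original signs; sum ranks with positive sign and with negative sign.
W+ = 2 + 6.5 + 1 = 9.5
W- = 5 + 3.5 + 3.5 + 6.5 = 18.5
(Check: W+ + W- = 28 should equal n(n+1)/2 = 28.)
Step 4: Test statistic W = min(W+, W-) = 9.5.
Step 5: Ties in |d|, so use the tie-corrected normal approximation.
        E[W] = n(n+1)/4 = 7*8/4 = 14.
        Tie groups: |d|=4 (t=2), |d|=8 (t=2); sum(t^3 - t) = 12.
        Var[W] = n(n+1)(2n+1)/24 - sum(t^3-t)/48 = 840/24 - 12/48 = 34.75.
        z = (W - E[W]) / sqrt(Var[W]) = (9.5 - 14) / 5.8949 = -0.7634.
        Two-sided p = 2*Phi(z) = 0.445243.
Step 6: alpha = 0.1. fail to reject H0.

W+ = 9.5, W- = 18.5, W = min = 9.5, p = 0.445243, fail to reject H0.


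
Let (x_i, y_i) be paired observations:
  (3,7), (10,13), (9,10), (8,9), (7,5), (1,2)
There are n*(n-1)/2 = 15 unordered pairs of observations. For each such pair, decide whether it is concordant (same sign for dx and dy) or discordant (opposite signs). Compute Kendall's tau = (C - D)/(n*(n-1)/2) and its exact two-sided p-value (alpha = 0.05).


Step 1: Enumerate the 15 unordered pairs (i,j) with i<j and classify each by sign(x_j-x_i) * sign(y_j-y_i).
  (1,2):dx=+7,dy=+6->C; (1,3):dx=+6,dy=+3->C; (1,4):dx=+5,dy=+2->C; (1,5):dx=+4,dy=-2->D
  (1,6):dx=-2,dy=-5->C; (2,3):dx=-1,dy=-3->C; (2,4):dx=-2,dy=-4->C; (2,5):dx=-3,dy=-8->C
  (2,6):dx=-9,dy=-11->C; (3,4):dx=-1,dy=-1->C; (3,5):dx=-2,dy=-5->C; (3,6):dx=-8,dy=-8->C
  (4,5):dx=-1,dy=-4->C; (4,6):dx=-7,dy=-7->C; (5,6):dx=-6,dy=-3->C
Step 2: C = 14, D = 1, total pairs = 15.
Step 3: tau = (C - D)/(n(n-1)/2) = (14 - 1)/15 = 0.866667.
Step 4: Exact two-sided p-value (enumerate n! = 720 permutations of y under H0): p = 0.016667.
Step 5: alpha = 0.05. reject H0.

tau_b = 0.8667 (C=14, D=1), p = 0.016667, reject H0.


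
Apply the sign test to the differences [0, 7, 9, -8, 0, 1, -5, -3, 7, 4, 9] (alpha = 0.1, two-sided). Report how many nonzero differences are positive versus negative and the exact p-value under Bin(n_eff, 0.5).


Step 1: Discard zero differences. Original n = 11; n_eff = number of nonzero differences = 9.
Nonzero differences (with sign): +7, +9, -8, +1, -5, -3, +7, +4, +9
Step 2: Count signs: positive = 6, negative = 3.
Step 3: Under H0: P(positive) = 0.5, so the number of positives S ~ Bin(9, 0.5).
Step 4: Two-sided exact p-value = sum of Bin(9,0.5) probabilities at or below the observed probability = 0.507812.
Step 5: alpha = 0.1. fail to reject H0.

n_eff = 9, pos = 6, neg = 3, p = 0.507812, fail to reject H0.


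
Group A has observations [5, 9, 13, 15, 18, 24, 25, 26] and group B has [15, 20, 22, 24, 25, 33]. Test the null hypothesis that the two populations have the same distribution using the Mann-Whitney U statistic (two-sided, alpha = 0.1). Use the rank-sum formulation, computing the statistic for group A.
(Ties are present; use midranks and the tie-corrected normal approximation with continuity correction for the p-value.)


Step 1: Combine and sort all 14 observations; assign midranks.
sorted (value, group): (5,X), (9,X), (13,X), (15,X), (15,Y), (18,X), (20,Y), (22,Y), (24,X), (24,Y), (25,X), (25,Y), (26,X), (33,Y)
ranks: 5->1, 9->2, 13->3, 15->4.5, 15->4.5, 18->6, 20->7, 22->8, 24->9.5, 24->9.5, 25->11.5, 25->11.5, 26->13, 33->14
Step 2: Rank sum for X: R1 = 1 + 2 + 3 + 4.5 + 6 + 9.5 + 11.5 + 13 = 50.5.
Step 3: U_X = R1 - n1(n1+1)/2 = 50.5 - 8*9/2 = 50.5 - 36 = 14.5.
       U_Y = n1*n2 - U_X = 48 - 14.5 = 33.5.
Step 4: Ties are present, so use the tie-corrected normal approximation (with continuity correction) for the p-value.
Step 5: p-value = 0.243718; compare to alpha = 0.1. fail to reject H0.

U_X = 14.5, p = 0.243718, fail to reject H0 at alpha = 0.1.


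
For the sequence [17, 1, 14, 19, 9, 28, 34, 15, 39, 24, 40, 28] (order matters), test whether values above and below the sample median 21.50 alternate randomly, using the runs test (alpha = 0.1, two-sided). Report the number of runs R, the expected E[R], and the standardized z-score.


Step 1: Compute median = 21.50; label A = above, B = below.
Labels in order: BBBBBAABAAAA  (n_A = 6, n_B = 6)
Step 2: Count runs R = 4.
Step 3: Under H0 (random ordering), E[R] = 2*n_A*n_B/(n_A+n_B) + 1 = 2*6*6/12 + 1 = 7.0000.
        Var[R] = 2*n_A*n_B*(2*n_A*n_B - n_A - n_B) / ((n_A+n_B)^2 * (n_A+n_B-1)) = 4320/1584 = 2.7273.
        SD[R] = 1.6514.
Step 4: Continuity-corrected z = (R + 0.5 - E[R]) / SD[R] = (4 + 0.5 - 7.0000) / 1.6514 = -1.5138.
Step 5: Two-sided p-value via normal approximation = 2*(1 - Phi(|z|)) = 0.130070.
Step 6: alpha = 0.1. fail to reject H0.

R = 4, z = -1.5138, p = 0.130070, fail to reject H0.


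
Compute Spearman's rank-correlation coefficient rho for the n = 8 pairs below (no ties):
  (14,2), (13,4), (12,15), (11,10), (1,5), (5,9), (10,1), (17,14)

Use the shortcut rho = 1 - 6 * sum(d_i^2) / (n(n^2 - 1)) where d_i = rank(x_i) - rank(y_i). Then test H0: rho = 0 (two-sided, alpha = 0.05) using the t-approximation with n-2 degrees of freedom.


Step 1: Rank x and y separately (midranks; no ties here).
rank(x): 14->7, 13->6, 12->5, 11->4, 1->1, 5->2, 10->3, 17->8
rank(y): 2->2, 4->3, 15->8, 10->6, 5->4, 9->5, 1->1, 14->7
Step 2: d_i = R_x(i) - R_y(i); compute d_i^2.
  (7-2)^2=25, (6-3)^2=9, (5-8)^2=9, (4-6)^2=4, (1-4)^2=9, (2-5)^2=9, (3-1)^2=4, (8-7)^2=1
sum(d^2) = 70.
Step 3: rho = 1 - 6*70 / (8*(8^2 - 1)) = 1 - 420/504 = 0.166667.
Step 4: Under H0, t = rho * sqrt((n-2)/(1-rho^2)) = 0.4140 ~ t(6).
Step 5: Two-sided p-value from the t-distribution with 6 df = 0.693239.
Step 6: alpha = 0.05. fail to reject H0.

rho = 0.1667, p = 0.693239, fail to reject H0 at alpha = 0.05.


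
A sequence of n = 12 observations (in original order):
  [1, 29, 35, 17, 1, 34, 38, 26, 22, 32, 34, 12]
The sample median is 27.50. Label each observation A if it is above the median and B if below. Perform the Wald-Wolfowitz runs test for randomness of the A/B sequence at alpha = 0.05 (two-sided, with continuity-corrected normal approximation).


Step 1: Compute median = 27.50; label A = above, B = below.
Labels in order: BAABBAABBAAB  (n_A = 6, n_B = 6)
Step 2: Count runs R = 7.
Step 3: Under H0 (random ordering), E[R] = 2*n_A*n_B/(n_A+n_B) + 1 = 2*6*6/12 + 1 = 7.0000.
        Var[R] = 2*n_A*n_B*(2*n_A*n_B - n_A - n_B) / ((n_A+n_B)^2 * (n_A+n_B-1)) = 4320/1584 = 2.7273.
        SD[R] = 1.6514.
Step 4: R = E[R], so z = 0 with no continuity correction.
Step 5: Two-sided p-value via normal approximation = 2*(1 - Phi(|z|)) = 1.000000.
Step 6: alpha = 0.05. fail to reject H0.

R = 7, z = 0.0000, p = 1.000000, fail to reject H0.


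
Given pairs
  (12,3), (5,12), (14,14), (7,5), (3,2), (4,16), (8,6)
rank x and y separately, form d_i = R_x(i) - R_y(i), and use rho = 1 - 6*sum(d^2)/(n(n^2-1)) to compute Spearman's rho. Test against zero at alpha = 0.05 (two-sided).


Step 1: Rank x and y separately (midranks; no ties here).
rank(x): 12->6, 5->3, 14->7, 7->4, 3->1, 4->2, 8->5
rank(y): 3->2, 12->5, 14->6, 5->3, 2->1, 16->7, 6->4
Step 2: d_i = R_x(i) - R_y(i); compute d_i^2.
  (6-2)^2=16, (3-5)^2=4, (7-6)^2=1, (4-3)^2=1, (1-1)^2=0, (2-7)^2=25, (5-4)^2=1
sum(d^2) = 48.
Step 3: rho = 1 - 6*48 / (7*(7^2 - 1)) = 1 - 288/336 = 0.142857.
Step 4: Under H0, t = rho * sqrt((n-2)/(1-rho^2)) = 0.3227 ~ t(5).
Step 5: Two-sided p-value from the t-distribution with 5 df = 0.759945.
Step 6: alpha = 0.05. fail to reject H0.

rho = 0.1429, p = 0.759945, fail to reject H0 at alpha = 0.05.


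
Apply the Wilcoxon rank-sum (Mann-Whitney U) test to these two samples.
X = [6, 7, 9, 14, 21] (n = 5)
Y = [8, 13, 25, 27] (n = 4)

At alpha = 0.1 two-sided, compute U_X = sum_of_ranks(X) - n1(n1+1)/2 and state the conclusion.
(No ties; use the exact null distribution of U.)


Step 1: Combine and sort all 9 observations; assign midranks.
sorted (value, group): (6,X), (7,X), (8,Y), (9,X), (13,Y), (14,X), (21,X), (25,Y), (27,Y)
ranks: 6->1, 7->2, 8->3, 9->4, 13->5, 14->6, 21->7, 25->8, 27->9
Step 2: Rank sum for X: R1 = 1 + 2 + 4 + 6 + 7 = 20.
Step 3: U_X = R1 - n1(n1+1)/2 = 20 - 5*6/2 = 20 - 15 = 5.
       U_Y = n1*n2 - U_X = 20 - 5 = 15.
Step 4: No ties, so the exact null distribution of U (based on enumerating the C(9,5) = 126 equally likely rank assignments) gives the two-sided p-value.
Step 5: p-value = 0.285714; compare to alpha = 0.1. fail to reject H0.

U_X = 5, p = 0.285714, fail to reject H0 at alpha = 0.1.


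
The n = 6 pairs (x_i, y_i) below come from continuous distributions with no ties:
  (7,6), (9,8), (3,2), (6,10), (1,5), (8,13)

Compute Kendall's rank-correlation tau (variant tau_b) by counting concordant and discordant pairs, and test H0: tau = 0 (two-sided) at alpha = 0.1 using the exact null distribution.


Step 1: Enumerate the 15 unordered pairs (i,j) with i<j and classify each by sign(x_j-x_i) * sign(y_j-y_i).
  (1,2):dx=+2,dy=+2->C; (1,3):dx=-4,dy=-4->C; (1,4):dx=-1,dy=+4->D; (1,5):dx=-6,dy=-1->C
  (1,6):dx=+1,dy=+7->C; (2,3):dx=-6,dy=-6->C; (2,4):dx=-3,dy=+2->D; (2,5):dx=-8,dy=-3->C
  (2,6):dx=-1,dy=+5->D; (3,4):dx=+3,dy=+8->C; (3,5):dx=-2,dy=+3->D; (3,6):dx=+5,dy=+11->C
  (4,5):dx=-5,dy=-5->C; (4,6):dx=+2,dy=+3->C; (5,6):dx=+7,dy=+8->C
Step 2: C = 11, D = 4, total pairs = 15.
Step 3: tau = (C - D)/(n(n-1)/2) = (11 - 4)/15 = 0.466667.
Step 4: Exact two-sided p-value (enumerate n! = 720 permutations of y under H0): p = 0.272222.
Step 5: alpha = 0.1. fail to reject H0.

tau_b = 0.4667 (C=11, D=4), p = 0.272222, fail to reject H0.


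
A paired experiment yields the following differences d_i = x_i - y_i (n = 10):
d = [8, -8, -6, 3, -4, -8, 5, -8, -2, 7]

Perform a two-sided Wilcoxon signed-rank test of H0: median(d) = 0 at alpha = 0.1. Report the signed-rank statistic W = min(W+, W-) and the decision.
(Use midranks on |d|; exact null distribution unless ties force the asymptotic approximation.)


Step 1: Drop any zero differences (none here) and take |d_i|.
|d| = [8, 8, 6, 3, 4, 8, 5, 8, 2, 7]
Step 2: Midrank |d_i| (ties get averaged ranks).
ranks: |8|->8.5, |8|->8.5, |6|->5, |3|->2, |4|->3, |8|->8.5, |5|->4, |8|->8.5, |2|->1, |7|->6
Step 3: Attach original signs; sum ranks with positive sign and with negative sign.
W+ = 8.5 + 2 + 4 + 6 = 20.5
W- = 8.5 + 5 + 3 + 8.5 + 8.5 + 1 = 34.5
(Check: W+ + W- = 55 should equal n(n+1)/2 = 55.)
Step 4: Test statistic W = min(W+, W-) = 20.5.
Step 5: Ties in |d|, so use the tie-corrected normal approximation.
        E[W] = n(n+1)/4 = 10*11/4 = 27.5.
        Tie groups: |d|=8 (t=4); sum(t^3 - t) = 60.
        Var[W] = n(n+1)(2n+1)/24 - sum(t^3-t)/48 = 2310/24 - 60/48 = 95.
        z = (W - E[W]) / sqrt(Var[W]) = (20.5 - 27.5) / 9.7468 = -0.7182.
        Two-sided p = 2*Phi(z) = 0.472643.
Step 6: alpha = 0.1. fail to reject H0.

W+ = 20.5, W- = 34.5, W = min = 20.5, p = 0.472643, fail to reject H0.


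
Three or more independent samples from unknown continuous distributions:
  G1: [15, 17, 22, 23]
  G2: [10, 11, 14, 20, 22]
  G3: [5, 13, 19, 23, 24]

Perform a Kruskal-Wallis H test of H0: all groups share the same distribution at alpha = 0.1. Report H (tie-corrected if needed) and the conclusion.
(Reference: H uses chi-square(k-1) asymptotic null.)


Step 1: Combine all N = 14 observations and assign midranks.
sorted (value, group, rank): (5,G3,1), (10,G2,2), (11,G2,3), (13,G3,4), (14,G2,5), (15,G1,6), (17,G1,7), (19,G3,8), (20,G2,9), (22,G1,10.5), (22,G2,10.5), (23,G1,12.5), (23,G3,12.5), (24,G3,14)
Step 2: Sum ranks within each group.
R_1 = 36 (n_1 = 4)
R_2 = 29.5 (n_2 = 5)
R_3 = 39.5 (n_3 = 5)
Step 3: H = 12/(N(N+1)) * sum(R_i^2/n_i) - 3(N+1)
     = 12/(14*15) * (36^2/4 + 29.5^2/5 + 39.5^2/5) - 3*15
     = 0.057143 * 810.1 - 45
     = 1.291429.
Step 4: Ties present; correction factor C = 1 - 12/(14^3 - 14) = 0.995604. Corrected H = 1.291429 / 0.995604 = 1.297130.
Step 5: Under H0, H ~ chi^2(2); p-value = 0.522795.
Step 6: alpha = 0.1. fail to reject H0.

H = 1.2971, df = 2, p = 0.522795, fail to reject H0.


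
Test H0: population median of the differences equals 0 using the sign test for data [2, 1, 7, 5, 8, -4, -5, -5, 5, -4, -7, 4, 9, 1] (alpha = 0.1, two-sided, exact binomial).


Step 1: Discard zero differences. Original n = 14; n_eff = number of nonzero differences = 14.
Nonzero differences (with sign): +2, +1, +7, +5, +8, -4, -5, -5, +5, -4, -7, +4, +9, +1
Step 2: Count signs: positive = 9, negative = 5.
Step 3: Under H0: P(positive) = 0.5, so the number of positives S ~ Bin(14, 0.5).
Step 4: Two-sided exact p-value = sum of Bin(14,0.5) probabilities at or below the observed probability = 0.423950.
Step 5: alpha = 0.1. fail to reject H0.

n_eff = 14, pos = 9, neg = 5, p = 0.423950, fail to reject H0.


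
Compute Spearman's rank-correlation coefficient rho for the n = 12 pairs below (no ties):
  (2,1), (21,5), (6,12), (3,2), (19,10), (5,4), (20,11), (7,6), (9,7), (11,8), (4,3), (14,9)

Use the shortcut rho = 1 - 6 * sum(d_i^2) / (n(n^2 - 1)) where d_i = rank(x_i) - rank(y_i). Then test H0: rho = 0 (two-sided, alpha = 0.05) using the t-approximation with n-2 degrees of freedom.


Step 1: Rank x and y separately (midranks; no ties here).
rank(x): 2->1, 21->12, 6->5, 3->2, 19->10, 5->4, 20->11, 7->6, 9->7, 11->8, 4->3, 14->9
rank(y): 1->1, 5->5, 12->12, 2->2, 10->10, 4->4, 11->11, 6->6, 7->7, 8->8, 3->3, 9->9
Step 2: d_i = R_x(i) - R_y(i); compute d_i^2.
  (1-1)^2=0, (12-5)^2=49, (5-12)^2=49, (2-2)^2=0, (10-10)^2=0, (4-4)^2=0, (11-11)^2=0, (6-6)^2=0, (7-7)^2=0, (8-8)^2=0, (3-3)^2=0, (9-9)^2=0
sum(d^2) = 98.
Step 3: rho = 1 - 6*98 / (12*(12^2 - 1)) = 1 - 588/1716 = 0.657343.
Step 4: Under H0, t = rho * sqrt((n-2)/(1-rho^2)) = 2.7584 ~ t(10).
Step 5: Two-sided p-value from the t-distribution with 10 df = 0.020185.
Step 6: alpha = 0.05. reject H0.

rho = 0.6573, p = 0.020185, reject H0 at alpha = 0.05.


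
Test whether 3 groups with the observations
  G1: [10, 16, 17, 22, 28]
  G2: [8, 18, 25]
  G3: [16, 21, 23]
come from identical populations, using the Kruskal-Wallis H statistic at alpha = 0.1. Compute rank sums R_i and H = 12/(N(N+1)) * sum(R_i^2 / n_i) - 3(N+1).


Step 1: Combine all N = 11 observations and assign midranks.
sorted (value, group, rank): (8,G2,1), (10,G1,2), (16,G1,3.5), (16,G3,3.5), (17,G1,5), (18,G2,6), (21,G3,7), (22,G1,8), (23,G3,9), (25,G2,10), (28,G1,11)
Step 2: Sum ranks within each group.
R_1 = 29.5 (n_1 = 5)
R_2 = 17 (n_2 = 3)
R_3 = 19.5 (n_3 = 3)
Step 3: H = 12/(N(N+1)) * sum(R_i^2/n_i) - 3(N+1)
     = 12/(11*12) * (29.5^2/5 + 17^2/3 + 19.5^2/3) - 3*12
     = 0.090909 * 397.133 - 36
     = 0.103030.
Step 4: Ties present; correction factor C = 1 - 6/(11^3 - 11) = 0.995455. Corrected H = 0.103030 / 0.995455 = 0.103501.
Step 5: Under H0, H ~ chi^2(2); p-value = 0.949566.
Step 6: alpha = 0.1. fail to reject H0.

H = 0.1035, df = 2, p = 0.949566, fail to reject H0.


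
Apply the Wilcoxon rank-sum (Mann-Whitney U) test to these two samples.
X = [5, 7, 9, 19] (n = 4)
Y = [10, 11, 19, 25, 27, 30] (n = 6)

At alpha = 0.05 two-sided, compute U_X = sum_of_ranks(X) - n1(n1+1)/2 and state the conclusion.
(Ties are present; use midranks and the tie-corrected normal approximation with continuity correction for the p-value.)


Step 1: Combine and sort all 10 observations; assign midranks.
sorted (value, group): (5,X), (7,X), (9,X), (10,Y), (11,Y), (19,X), (19,Y), (25,Y), (27,Y), (30,Y)
ranks: 5->1, 7->2, 9->3, 10->4, 11->5, 19->6.5, 19->6.5, 25->8, 27->9, 30->10
Step 2: Rank sum for X: R1 = 1 + 2 + 3 + 6.5 = 12.5.
Step 3: U_X = R1 - n1(n1+1)/2 = 12.5 - 4*5/2 = 12.5 - 10 = 2.5.
       U_Y = n1*n2 - U_X = 24 - 2.5 = 21.5.
Step 4: Ties are present, so use the tie-corrected normal approximation (with continuity correction) for the p-value.
Step 5: p-value = 0.054273; compare to alpha = 0.05. fail to reject H0.

U_X = 2.5, p = 0.054273, fail to reject H0 at alpha = 0.05.


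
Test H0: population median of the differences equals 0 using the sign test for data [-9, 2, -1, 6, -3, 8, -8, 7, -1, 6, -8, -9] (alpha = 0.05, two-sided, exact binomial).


Step 1: Discard zero differences. Original n = 12; n_eff = number of nonzero differences = 12.
Nonzero differences (with sign): -9, +2, -1, +6, -3, +8, -8, +7, -1, +6, -8, -9
Step 2: Count signs: positive = 5, negative = 7.
Step 3: Under H0: P(positive) = 0.5, so the number of positives S ~ Bin(12, 0.5).
Step 4: Two-sided exact p-value = sum of Bin(12,0.5) probabilities at or below the observed probability = 0.774414.
Step 5: alpha = 0.05. fail to reject H0.

n_eff = 12, pos = 5, neg = 7, p = 0.774414, fail to reject H0.


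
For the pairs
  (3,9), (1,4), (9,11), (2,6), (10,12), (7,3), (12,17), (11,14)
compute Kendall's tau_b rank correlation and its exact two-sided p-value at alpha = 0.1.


Step 1: Enumerate the 28 unordered pairs (i,j) with i<j and classify each by sign(x_j-x_i) * sign(y_j-y_i).
  (1,2):dx=-2,dy=-5->C; (1,3):dx=+6,dy=+2->C; (1,4):dx=-1,dy=-3->C; (1,5):dx=+7,dy=+3->C
  (1,6):dx=+4,dy=-6->D; (1,7):dx=+9,dy=+8->C; (1,8):dx=+8,dy=+5->C; (2,3):dx=+8,dy=+7->C
  (2,4):dx=+1,dy=+2->C; (2,5):dx=+9,dy=+8->C; (2,6):dx=+6,dy=-1->D; (2,7):dx=+11,dy=+13->C
  (2,8):dx=+10,dy=+10->C; (3,4):dx=-7,dy=-5->C; (3,5):dx=+1,dy=+1->C; (3,6):dx=-2,dy=-8->C
  (3,7):dx=+3,dy=+6->C; (3,8):dx=+2,dy=+3->C; (4,5):dx=+8,dy=+6->C; (4,6):dx=+5,dy=-3->D
  (4,7):dx=+10,dy=+11->C; (4,8):dx=+9,dy=+8->C; (5,6):dx=-3,dy=-9->C; (5,7):dx=+2,dy=+5->C
  (5,8):dx=+1,dy=+2->C; (6,7):dx=+5,dy=+14->C; (6,8):dx=+4,dy=+11->C; (7,8):dx=-1,dy=-3->C
Step 2: C = 25, D = 3, total pairs = 28.
Step 3: tau = (C - D)/(n(n-1)/2) = (25 - 3)/28 = 0.785714.
Step 4: Exact two-sided p-value (enumerate n! = 40320 permutations of y under H0): p = 0.005506.
Step 5: alpha = 0.1. reject H0.

tau_b = 0.7857 (C=25, D=3), p = 0.005506, reject H0.


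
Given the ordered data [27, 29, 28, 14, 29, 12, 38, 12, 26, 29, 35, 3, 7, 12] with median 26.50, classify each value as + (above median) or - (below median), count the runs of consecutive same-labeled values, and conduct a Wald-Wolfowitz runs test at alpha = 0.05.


Step 1: Compute median = 26.50; label A = above, B = below.
Labels in order: AAABABABBAABBB  (n_A = 7, n_B = 7)
Step 2: Count runs R = 8.
Step 3: Under H0 (random ordering), E[R] = 2*n_A*n_B/(n_A+n_B) + 1 = 2*7*7/14 + 1 = 8.0000.
        Var[R] = 2*n_A*n_B*(2*n_A*n_B - n_A - n_B) / ((n_A+n_B)^2 * (n_A+n_B-1)) = 8232/2548 = 3.2308.
        SD[R] = 1.7974.
Step 4: R = E[R], so z = 0 with no continuity correction.
Step 5: Two-sided p-value via normal approximation = 2*(1 - Phi(|z|)) = 1.000000.
Step 6: alpha = 0.05. fail to reject H0.

R = 8, z = 0.0000, p = 1.000000, fail to reject H0.


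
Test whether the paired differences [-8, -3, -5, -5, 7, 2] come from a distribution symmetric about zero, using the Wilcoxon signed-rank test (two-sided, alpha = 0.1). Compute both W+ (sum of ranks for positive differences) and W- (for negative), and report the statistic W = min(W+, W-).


Step 1: Drop any zero differences (none here) and take |d_i|.
|d| = [8, 3, 5, 5, 7, 2]
Step 2: Midrank |d_i| (ties get averaged ranks).
ranks: |8|->6, |3|->2, |5|->3.5, |5|->3.5, |7|->5, |2|->1
Step 3: Attach original signs; sum ranks with positive sign and with negative sign.
W+ = 5 + 1 = 6
W- = 6 + 2 + 3.5 + 3.5 = 15
(Check: W+ + W- = 21 should equal n(n+1)/2 = 21.)
Step 4: Test statistic W = min(W+, W-) = 6.
Step 5: Ties in |d|, so use the tie-corrected normal approximation.
        E[W] = n(n+1)/4 = 6*7/4 = 10.5.
        Tie groups: |d|=5 (t=2); sum(t^3 - t) = 6.
        Var[W] = n(n+1)(2n+1)/24 - sum(t^3-t)/48 = 546/24 - 6/48 = 22.625.
        z = (W - E[W]) / sqrt(Var[W]) = (6 - 10.5) / 4.7566 = -0.9461.
        Two-sided p = 2*Phi(z) = 0.344118.
Step 6: alpha = 0.1. fail to reject H0.

W+ = 6, W- = 15, W = min = 6, p = 0.344118, fail to reject H0.


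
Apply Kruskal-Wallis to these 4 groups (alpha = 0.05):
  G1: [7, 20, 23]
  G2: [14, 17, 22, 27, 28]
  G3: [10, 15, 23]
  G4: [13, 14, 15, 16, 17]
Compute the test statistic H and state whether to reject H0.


Step 1: Combine all N = 16 observations and assign midranks.
sorted (value, group, rank): (7,G1,1), (10,G3,2), (13,G4,3), (14,G2,4.5), (14,G4,4.5), (15,G3,6.5), (15,G4,6.5), (16,G4,8), (17,G2,9.5), (17,G4,9.5), (20,G1,11), (22,G2,12), (23,G1,13.5), (23,G3,13.5), (27,G2,15), (28,G2,16)
Step 2: Sum ranks within each group.
R_1 = 25.5 (n_1 = 3)
R_2 = 57 (n_2 = 5)
R_3 = 22 (n_3 = 3)
R_4 = 31.5 (n_4 = 5)
Step 3: H = 12/(N(N+1)) * sum(R_i^2/n_i) - 3(N+1)
     = 12/(16*17) * (25.5^2/3 + 57^2/5 + 22^2/3 + 31.5^2/5) - 3*17
     = 0.044118 * 1226.33 - 51
     = 3.102941.
Step 4: Ties present; correction factor C = 1 - 24/(16^3 - 16) = 0.994118. Corrected H = 3.102941 / 0.994118 = 3.121302.
Step 5: Under H0, H ~ chi^2(3); p-value = 0.373298.
Step 6: alpha = 0.05. fail to reject H0.

H = 3.1213, df = 3, p = 0.373298, fail to reject H0.


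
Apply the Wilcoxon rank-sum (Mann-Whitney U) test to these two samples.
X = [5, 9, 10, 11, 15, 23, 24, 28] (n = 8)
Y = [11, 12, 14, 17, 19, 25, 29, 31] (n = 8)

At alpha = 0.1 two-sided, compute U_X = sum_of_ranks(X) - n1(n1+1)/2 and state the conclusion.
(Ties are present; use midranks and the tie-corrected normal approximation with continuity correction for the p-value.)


Step 1: Combine and sort all 16 observations; assign midranks.
sorted (value, group): (5,X), (9,X), (10,X), (11,X), (11,Y), (12,Y), (14,Y), (15,X), (17,Y), (19,Y), (23,X), (24,X), (25,Y), (28,X), (29,Y), (31,Y)
ranks: 5->1, 9->2, 10->3, 11->4.5, 11->4.5, 12->6, 14->7, 15->8, 17->9, 19->10, 23->11, 24->12, 25->13, 28->14, 29->15, 31->16
Step 2: Rank sum for X: R1 = 1 + 2 + 3 + 4.5 + 8 + 11 + 12 + 14 = 55.5.
Step 3: U_X = R1 - n1(n1+1)/2 = 55.5 - 8*9/2 = 55.5 - 36 = 19.5.
       U_Y = n1*n2 - U_X = 64 - 19.5 = 44.5.
Step 4: Ties are present, so use the tie-corrected normal approximation (with continuity correction) for the p-value.
Step 5: p-value = 0.207244; compare to alpha = 0.1. fail to reject H0.

U_X = 19.5, p = 0.207244, fail to reject H0 at alpha = 0.1.


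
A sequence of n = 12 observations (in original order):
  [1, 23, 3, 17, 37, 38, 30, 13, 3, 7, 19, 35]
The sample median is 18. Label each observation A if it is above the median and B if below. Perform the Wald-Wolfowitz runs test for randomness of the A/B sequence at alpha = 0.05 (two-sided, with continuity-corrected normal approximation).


Step 1: Compute median = 18; label A = above, B = below.
Labels in order: BABBAAABBBAA  (n_A = 6, n_B = 6)
Step 2: Count runs R = 6.
Step 3: Under H0 (random ordering), E[R] = 2*n_A*n_B/(n_A+n_B) + 1 = 2*6*6/12 + 1 = 7.0000.
        Var[R] = 2*n_A*n_B*(2*n_A*n_B - n_A - n_B) / ((n_A+n_B)^2 * (n_A+n_B-1)) = 4320/1584 = 2.7273.
        SD[R] = 1.6514.
Step 4: Continuity-corrected z = (R + 0.5 - E[R]) / SD[R] = (6 + 0.5 - 7.0000) / 1.6514 = -0.3028.
Step 5: Two-sided p-value via normal approximation = 2*(1 - Phi(|z|)) = 0.762069.
Step 6: alpha = 0.05. fail to reject H0.

R = 6, z = -0.3028, p = 0.762069, fail to reject H0.


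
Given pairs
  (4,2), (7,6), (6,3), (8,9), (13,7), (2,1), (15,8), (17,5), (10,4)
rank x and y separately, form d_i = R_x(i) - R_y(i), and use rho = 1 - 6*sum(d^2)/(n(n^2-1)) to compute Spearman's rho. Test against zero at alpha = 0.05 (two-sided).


Step 1: Rank x and y separately (midranks; no ties here).
rank(x): 4->2, 7->4, 6->3, 8->5, 13->7, 2->1, 15->8, 17->9, 10->6
rank(y): 2->2, 6->6, 3->3, 9->9, 7->7, 1->1, 8->8, 5->5, 4->4
Step 2: d_i = R_x(i) - R_y(i); compute d_i^2.
  (2-2)^2=0, (4-6)^2=4, (3-3)^2=0, (5-9)^2=16, (7-7)^2=0, (1-1)^2=0, (8-8)^2=0, (9-5)^2=16, (6-4)^2=4
sum(d^2) = 40.
Step 3: rho = 1 - 6*40 / (9*(9^2 - 1)) = 1 - 240/720 = 0.666667.
Step 4: Under H0, t = rho * sqrt((n-2)/(1-rho^2)) = 2.3664 ~ t(7).
Step 5: Two-sided p-value from the t-distribution with 7 df = 0.049867.
Step 6: alpha = 0.05. reject H0.

rho = 0.6667, p = 0.049867, reject H0 at alpha = 0.05.


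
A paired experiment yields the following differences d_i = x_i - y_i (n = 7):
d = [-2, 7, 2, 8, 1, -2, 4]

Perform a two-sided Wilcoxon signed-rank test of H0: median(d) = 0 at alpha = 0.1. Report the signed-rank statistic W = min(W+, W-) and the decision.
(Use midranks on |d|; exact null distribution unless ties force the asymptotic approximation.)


Step 1: Drop any zero differences (none here) and take |d_i|.
|d| = [2, 7, 2, 8, 1, 2, 4]
Step 2: Midrank |d_i| (ties get averaged ranks).
ranks: |2|->3, |7|->6, |2|->3, |8|->7, |1|->1, |2|->3, |4|->5
Step 3: Attach original signs; sum ranks with positive sign and with negative sign.
W+ = 6 + 3 + 7 + 1 + 5 = 22
W- = 3 + 3 = 6
(Check: W+ + W- = 28 should equal n(n+1)/2 = 28.)
Step 4: Test statistic W = min(W+, W-) = 6.
Step 5: Ties in |d|, so use the tie-corrected normal approximation.
        E[W] = n(n+1)/4 = 7*8/4 = 14.
        Tie groups: |d|=2 (t=3); sum(t^3 - t) = 24.
        Var[W] = n(n+1)(2n+1)/24 - sum(t^3-t)/48 = 840/24 - 24/48 = 34.5.
        z = (W - E[W]) / sqrt(Var[W]) = (6 - 14) / 5.8737 = -1.3620.
        Two-sided p = 2*Phi(z) = 0.173195.
Step 6: alpha = 0.1. fail to reject H0.

W+ = 22, W- = 6, W = min = 6, p = 0.173195, fail to reject H0.
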